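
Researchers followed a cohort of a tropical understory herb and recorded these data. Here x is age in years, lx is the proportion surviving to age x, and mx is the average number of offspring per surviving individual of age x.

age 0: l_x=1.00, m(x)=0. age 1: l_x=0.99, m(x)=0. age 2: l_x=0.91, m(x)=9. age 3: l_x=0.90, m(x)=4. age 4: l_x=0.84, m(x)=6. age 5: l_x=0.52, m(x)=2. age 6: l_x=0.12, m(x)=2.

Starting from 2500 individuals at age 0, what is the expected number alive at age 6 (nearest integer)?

300

Expected survivors = N0 · l_6 = 2500 × 0.12 = 300 → 300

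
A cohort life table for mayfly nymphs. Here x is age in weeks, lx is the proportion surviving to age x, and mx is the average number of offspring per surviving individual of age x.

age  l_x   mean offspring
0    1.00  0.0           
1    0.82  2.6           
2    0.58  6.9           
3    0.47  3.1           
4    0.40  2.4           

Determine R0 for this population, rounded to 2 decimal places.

8.55

lx·mx by age: 0, 2.132, 4.002, 1.457, 0.96
R0 = Σ lx·mx = 8.551 → 8.55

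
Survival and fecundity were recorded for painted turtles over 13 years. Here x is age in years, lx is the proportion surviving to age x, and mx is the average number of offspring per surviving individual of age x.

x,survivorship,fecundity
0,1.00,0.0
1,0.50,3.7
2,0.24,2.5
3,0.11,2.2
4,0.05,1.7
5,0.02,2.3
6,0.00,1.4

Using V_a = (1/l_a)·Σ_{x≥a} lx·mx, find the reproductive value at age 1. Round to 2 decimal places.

5.65

lx·mx for x ≥ 1: 1.85, 0.6, 0.242, 0.085, 0.046, 0 → sum = 2.823
V_1 = 2.823 / l_1 = 2.823 / 0.5 = 5.646 → 5.65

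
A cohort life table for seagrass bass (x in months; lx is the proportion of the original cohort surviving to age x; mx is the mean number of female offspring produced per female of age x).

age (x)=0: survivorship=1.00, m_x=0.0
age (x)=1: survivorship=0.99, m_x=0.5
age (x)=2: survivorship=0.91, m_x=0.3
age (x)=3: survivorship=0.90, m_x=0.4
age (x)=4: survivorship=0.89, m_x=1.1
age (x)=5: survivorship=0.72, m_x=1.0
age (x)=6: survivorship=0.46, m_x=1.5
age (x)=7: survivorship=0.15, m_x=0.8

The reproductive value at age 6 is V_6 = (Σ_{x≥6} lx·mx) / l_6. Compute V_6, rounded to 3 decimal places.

1.761

lx·mx for x ≥ 6: 0.69, 0.12 → sum = 0.81
V_6 = 0.81 / l_6 = 0.81 / 0.46 = 1.76087… → 1.761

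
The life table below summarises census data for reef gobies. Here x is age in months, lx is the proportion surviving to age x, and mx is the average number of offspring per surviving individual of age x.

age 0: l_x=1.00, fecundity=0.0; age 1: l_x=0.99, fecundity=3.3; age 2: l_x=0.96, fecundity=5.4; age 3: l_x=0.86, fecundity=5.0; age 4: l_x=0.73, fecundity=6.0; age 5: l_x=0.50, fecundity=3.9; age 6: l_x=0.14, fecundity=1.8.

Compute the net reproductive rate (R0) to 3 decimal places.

19.333

lx·mx by age: 0, 3.267, 5.184, 4.3, 4.38, 1.95, 0.252
R0 = Σ lx·mx = 19.333 → 19.333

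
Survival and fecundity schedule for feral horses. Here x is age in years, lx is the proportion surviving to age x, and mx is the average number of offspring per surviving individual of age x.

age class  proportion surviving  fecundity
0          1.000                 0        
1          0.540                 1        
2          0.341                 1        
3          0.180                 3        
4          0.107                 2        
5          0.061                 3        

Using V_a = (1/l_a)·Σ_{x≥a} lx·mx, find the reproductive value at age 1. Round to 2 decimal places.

3.37

lx·mx for x ≥ 1: 0.54, 0.341, 0.54, 0.214, 0.183 → sum = 1.818
V_1 = 1.818 / l_1 = 1.818 / 0.54 = 3.366667… → 3.37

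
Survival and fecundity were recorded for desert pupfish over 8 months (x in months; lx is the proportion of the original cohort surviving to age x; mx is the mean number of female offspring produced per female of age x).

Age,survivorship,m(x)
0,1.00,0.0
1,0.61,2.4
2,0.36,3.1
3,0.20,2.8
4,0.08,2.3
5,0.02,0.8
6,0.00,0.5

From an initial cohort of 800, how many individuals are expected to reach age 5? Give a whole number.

16

Expected survivors = N0 · l_5 = 800 × 0.02 = 16 → 16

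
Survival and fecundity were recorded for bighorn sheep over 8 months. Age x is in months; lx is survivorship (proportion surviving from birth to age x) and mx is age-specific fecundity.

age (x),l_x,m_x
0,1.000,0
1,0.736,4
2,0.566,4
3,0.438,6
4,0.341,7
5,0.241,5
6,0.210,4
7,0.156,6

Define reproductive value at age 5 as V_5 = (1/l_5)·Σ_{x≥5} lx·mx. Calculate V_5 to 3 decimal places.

lx·mx for x ≥ 5: 1.205, 0.84, 0.936 → sum = 2.981
V_5 = 2.981 / l_5 = 2.981 / 0.241 = 12.369295… → 12.369

12.369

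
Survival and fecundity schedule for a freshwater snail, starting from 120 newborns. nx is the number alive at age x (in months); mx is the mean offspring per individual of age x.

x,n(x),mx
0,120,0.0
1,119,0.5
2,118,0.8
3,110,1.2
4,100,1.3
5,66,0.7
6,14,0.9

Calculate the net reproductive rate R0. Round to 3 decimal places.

3.956

lx = nx/n0 = nx/120: 1, 0.99167…, 0.98333…, 0.91667…, 0.83333…, 0.55, 0.11667…
lx·mx by age: 0, 0.495833…, 0.786667…, 1.1…, 1.083333…, 0.385, 0.105…
R0 = Σ lx·mx = 3.955833… → 3.956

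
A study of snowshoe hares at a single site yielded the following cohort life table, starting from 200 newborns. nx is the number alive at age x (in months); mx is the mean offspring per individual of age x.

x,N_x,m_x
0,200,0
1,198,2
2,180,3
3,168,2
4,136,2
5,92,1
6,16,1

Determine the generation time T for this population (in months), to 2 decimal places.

2.50

lx = nx/n0 = nx/200: 1, 0.99, 0.9, 0.84, 0.68, 0.46, 0.08
lx·mx: 0, 1.98, 2.7, 1.68, 1.36, 0.46, 0.08 → R0 = 8.26
x·lx·mx: 0, 1.98, 5.4, 5.04, 5.44, 2.3, 0.48 → Σ = 20.64
T = 20.64 / 8.26 = 2.498789… → 2.50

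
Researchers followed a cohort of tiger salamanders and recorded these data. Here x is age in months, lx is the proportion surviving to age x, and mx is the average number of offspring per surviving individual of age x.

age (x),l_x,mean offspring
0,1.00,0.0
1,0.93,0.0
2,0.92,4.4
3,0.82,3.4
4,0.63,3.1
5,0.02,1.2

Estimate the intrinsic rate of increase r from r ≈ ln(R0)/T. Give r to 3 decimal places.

R0 = Σ lx·mx = 0 + 0 + 4.048 + 2.788 + 1.953 + 0.024 = 8.813
Σ x·lx·mx = 24.392; T = 24.392/8.813 = 2.76773…
r ≈ ln(R0)/T = ln(8.813)/2.76773… = 0.78629… → 0.786

0.786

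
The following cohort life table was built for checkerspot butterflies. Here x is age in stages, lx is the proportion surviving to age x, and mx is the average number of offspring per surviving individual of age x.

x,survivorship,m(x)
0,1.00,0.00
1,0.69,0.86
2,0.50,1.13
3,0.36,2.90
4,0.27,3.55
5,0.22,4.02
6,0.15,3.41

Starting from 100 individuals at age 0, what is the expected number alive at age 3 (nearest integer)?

36

Expected survivors = N0 · l_3 = 100 × 0.36 = 36 → 36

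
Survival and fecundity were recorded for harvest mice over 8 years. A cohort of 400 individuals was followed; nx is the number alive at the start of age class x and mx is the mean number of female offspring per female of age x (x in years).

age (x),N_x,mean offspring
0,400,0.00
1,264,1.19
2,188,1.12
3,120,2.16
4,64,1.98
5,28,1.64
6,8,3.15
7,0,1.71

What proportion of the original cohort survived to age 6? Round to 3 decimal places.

0.020

l_6 = n_6/n_0 = 8/400 = 0.02 → 0.020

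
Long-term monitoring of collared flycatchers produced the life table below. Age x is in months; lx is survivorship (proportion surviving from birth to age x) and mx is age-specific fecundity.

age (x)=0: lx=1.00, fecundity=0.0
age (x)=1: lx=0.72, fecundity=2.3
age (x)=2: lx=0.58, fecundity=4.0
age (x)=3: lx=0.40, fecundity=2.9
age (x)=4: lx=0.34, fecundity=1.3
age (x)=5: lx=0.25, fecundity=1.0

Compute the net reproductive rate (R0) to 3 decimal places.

5.828

lx·mx by age: 0, 1.656, 2.32, 1.16, 0.442, 0.25
R0 = Σ lx·mx = 5.828 → 5.828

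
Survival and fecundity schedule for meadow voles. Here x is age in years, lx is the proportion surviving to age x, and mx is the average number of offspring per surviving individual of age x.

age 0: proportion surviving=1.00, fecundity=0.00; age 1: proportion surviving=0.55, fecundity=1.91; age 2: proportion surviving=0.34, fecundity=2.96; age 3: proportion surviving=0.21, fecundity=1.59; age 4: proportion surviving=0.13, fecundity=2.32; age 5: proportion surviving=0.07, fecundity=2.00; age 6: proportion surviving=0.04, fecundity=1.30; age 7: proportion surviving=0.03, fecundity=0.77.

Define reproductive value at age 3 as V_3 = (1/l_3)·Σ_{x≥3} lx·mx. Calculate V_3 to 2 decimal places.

lx·mx for x ≥ 3: 0.3339, 0.3016, 0.14, 0.052, 0.0231 → sum = 0.8506
V_3 = 0.8506 / l_3 = 0.8506 / 0.21 = 4.050476… → 4.05

4.05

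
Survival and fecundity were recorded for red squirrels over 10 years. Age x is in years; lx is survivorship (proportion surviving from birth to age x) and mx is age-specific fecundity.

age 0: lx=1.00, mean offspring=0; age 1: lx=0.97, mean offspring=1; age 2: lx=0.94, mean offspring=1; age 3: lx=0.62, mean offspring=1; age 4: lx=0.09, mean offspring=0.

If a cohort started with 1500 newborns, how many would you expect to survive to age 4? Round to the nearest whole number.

Expected survivors = N0 · l_4 = 1500 × 0.09 = 135 → 135

135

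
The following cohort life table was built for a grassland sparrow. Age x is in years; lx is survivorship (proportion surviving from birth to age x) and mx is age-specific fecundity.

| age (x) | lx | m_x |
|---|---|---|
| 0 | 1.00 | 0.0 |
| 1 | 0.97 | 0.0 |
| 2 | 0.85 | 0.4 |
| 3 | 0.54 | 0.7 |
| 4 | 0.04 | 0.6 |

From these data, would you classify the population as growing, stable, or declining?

R0 = Σ lx·mx = 0 + 0 + 0.34 + 0.378 + 0.024 = 0.742
R0 < 1, so the population is declining.

declining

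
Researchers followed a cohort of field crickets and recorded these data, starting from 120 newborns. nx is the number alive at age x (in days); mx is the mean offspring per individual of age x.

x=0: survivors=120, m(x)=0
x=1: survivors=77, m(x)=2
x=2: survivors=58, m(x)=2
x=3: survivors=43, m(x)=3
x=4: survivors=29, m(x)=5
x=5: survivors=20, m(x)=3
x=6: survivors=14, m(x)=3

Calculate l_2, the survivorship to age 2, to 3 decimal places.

0.483

l_2 = n_2/n_0 = 58/120 = 0.483333… → 0.483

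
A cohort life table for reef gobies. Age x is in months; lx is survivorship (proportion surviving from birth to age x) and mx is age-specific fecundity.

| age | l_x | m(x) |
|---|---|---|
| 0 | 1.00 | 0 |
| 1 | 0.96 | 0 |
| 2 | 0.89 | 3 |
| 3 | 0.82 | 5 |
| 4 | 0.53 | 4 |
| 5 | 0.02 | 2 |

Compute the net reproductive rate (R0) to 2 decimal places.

lx·mx by age: 0, 0, 2.67, 4.1, 2.12, 0.04
R0 = Σ lx·mx = 8.93 → 8.93

8.93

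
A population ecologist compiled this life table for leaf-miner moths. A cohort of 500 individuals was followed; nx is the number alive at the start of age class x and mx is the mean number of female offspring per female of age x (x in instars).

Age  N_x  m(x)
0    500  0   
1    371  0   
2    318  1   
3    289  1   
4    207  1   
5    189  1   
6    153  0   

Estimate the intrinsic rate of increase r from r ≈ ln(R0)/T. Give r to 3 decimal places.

lx = nx/n0 = nx/500: 1, 0.742, 0.636, 0.578, 0.414, 0.378, 0.306
R0 = Σ lx·mx = 0 + 0 + 0.636 + 0.578 + 0.414 + 0.378 + 0 = 2.006
Σ x·lx·mx = 6.552; T = 6.552/2.006 = 3.2662…
r ≈ ln(R0)/T = ln(2.006)/3.2662… = 0.21314… → 0.213

0.213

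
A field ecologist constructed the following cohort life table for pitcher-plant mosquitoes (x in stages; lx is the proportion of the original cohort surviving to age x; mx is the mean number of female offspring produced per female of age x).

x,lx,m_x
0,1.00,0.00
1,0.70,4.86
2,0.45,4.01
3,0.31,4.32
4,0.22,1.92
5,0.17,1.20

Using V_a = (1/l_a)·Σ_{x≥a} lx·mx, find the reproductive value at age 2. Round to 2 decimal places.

lx·mx for x ≥ 2: 1.8045, 1.3392, 0.4224, 0.204 → sum = 3.7701
V_2 = 3.7701 / l_2 = 3.7701 / 0.45 = 8.378 → 8.38

8.38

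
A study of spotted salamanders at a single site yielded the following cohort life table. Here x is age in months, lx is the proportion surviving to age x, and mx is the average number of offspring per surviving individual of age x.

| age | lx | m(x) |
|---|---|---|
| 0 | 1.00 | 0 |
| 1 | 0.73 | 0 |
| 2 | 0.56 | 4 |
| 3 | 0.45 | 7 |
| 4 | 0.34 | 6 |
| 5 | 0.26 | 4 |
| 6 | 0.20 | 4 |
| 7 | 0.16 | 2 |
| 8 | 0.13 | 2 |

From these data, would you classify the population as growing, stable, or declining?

growing

R0 = Σ lx·mx = 0 + 0 + 2.24 + 3.15 + 2.04 + 1.04 + 0.8 + 0.32 + 0.26 = 9.85
R0 > 1, so the population is growing.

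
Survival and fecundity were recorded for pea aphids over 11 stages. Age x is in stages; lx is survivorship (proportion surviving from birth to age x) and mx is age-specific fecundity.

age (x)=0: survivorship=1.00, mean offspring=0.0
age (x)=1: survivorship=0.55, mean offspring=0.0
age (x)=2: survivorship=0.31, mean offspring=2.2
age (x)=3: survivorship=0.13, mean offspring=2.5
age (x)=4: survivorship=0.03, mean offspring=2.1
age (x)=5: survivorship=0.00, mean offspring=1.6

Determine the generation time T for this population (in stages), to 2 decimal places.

2.42

lx·mx: 0, 0, 0.682, 0.325, 0.063, 0 → R0 = 1.07
x·lx·mx: 0, 0, 1.364, 0.975, 0.252, 0 → Σ = 2.591
T = 2.591 / 1.07 = 2.421495… → 2.42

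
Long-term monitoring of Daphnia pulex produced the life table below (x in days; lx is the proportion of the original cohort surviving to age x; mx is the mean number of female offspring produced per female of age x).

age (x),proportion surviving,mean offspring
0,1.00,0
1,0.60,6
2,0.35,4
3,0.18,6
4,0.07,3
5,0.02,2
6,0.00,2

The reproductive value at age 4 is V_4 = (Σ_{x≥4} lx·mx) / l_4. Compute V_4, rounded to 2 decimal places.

3.57

lx·mx for x ≥ 4: 0.21, 0.04, 0 → sum = 0.25
V_4 = 0.25 / l_4 = 0.25 / 0.07 = 3.571429… → 3.57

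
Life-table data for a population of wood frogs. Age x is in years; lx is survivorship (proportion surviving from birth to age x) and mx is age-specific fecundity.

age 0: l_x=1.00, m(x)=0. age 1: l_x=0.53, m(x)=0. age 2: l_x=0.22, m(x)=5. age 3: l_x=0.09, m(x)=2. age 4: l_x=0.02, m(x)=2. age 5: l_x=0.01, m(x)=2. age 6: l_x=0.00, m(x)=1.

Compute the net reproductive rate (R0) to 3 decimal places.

lx·mx by age: 0, 0, 1.1, 0.18, 0.04, 0.02, 0
R0 = Σ lx·mx = 1.34 → 1.340

1.340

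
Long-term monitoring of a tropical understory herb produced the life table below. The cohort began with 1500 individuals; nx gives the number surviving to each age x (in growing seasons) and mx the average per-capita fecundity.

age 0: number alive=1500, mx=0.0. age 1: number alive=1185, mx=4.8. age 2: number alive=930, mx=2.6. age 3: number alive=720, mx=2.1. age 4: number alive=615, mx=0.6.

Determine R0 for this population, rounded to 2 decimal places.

lx = nx/n0 = nx/1500: 1, 0.79, 0.62, 0.48, 0.41
lx·mx by age: 0, 3.792, 1.612, 1.008, 0.246
R0 = Σ lx·mx = 6.658 → 6.66

6.66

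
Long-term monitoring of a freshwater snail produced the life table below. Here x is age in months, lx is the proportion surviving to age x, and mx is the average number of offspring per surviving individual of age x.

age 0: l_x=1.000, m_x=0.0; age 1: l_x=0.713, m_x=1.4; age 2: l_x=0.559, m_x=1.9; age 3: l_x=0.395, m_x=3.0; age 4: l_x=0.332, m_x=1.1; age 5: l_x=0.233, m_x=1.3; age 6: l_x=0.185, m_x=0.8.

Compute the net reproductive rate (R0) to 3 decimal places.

lx·mx by age: 0, 0.9982, 1.0621, 1.185, 0.3652, 0.3029, 0.148
R0 = Σ lx·mx = 4.0614 → 4.061

4.061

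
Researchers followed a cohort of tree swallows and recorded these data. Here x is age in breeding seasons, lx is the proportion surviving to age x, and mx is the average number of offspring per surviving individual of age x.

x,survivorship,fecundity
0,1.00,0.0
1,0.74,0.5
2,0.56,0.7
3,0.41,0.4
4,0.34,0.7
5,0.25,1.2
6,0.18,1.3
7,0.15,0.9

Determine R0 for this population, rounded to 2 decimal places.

1.83

lx·mx by age: 0, 0.37, 0.392, 0.164, 0.238, 0.3, 0.234, 0.135
R0 = Σ lx·mx = 1.833 → 1.83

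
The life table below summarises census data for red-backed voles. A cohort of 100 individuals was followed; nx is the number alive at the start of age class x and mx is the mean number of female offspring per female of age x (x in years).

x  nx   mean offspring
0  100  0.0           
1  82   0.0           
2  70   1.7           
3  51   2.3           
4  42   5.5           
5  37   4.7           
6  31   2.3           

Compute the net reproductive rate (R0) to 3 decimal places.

lx = nx/n0 = nx/100: 1, 0.82, 0.7, 0.51, 0.42, 0.37, 0.31
lx·mx by age: 0, 0, 1.19, 1.173, 2.31, 1.739, 0.713
R0 = Σ lx·mx = 7.125 → 7.125

7.125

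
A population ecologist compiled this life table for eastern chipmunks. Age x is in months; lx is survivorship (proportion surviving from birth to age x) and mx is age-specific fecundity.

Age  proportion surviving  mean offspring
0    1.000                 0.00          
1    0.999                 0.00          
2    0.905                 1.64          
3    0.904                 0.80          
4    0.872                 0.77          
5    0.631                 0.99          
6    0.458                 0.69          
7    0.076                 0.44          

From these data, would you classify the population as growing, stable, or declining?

R0 = Σ lx·mx = 0 + 0 + 1.4842 + 0.7232 + 0.67144 + 0.62469 + 0.31602 + 0.03344 = 3.85299
R0 > 1, so the population is growing.

growing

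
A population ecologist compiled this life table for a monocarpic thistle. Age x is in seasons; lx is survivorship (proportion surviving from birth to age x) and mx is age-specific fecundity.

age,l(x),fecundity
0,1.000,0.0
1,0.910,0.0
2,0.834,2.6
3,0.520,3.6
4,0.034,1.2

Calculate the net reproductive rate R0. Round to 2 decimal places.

lx·mx by age: 0, 0, 2.1684, 1.872, 0.0408
R0 = Σ lx·mx = 4.0812 → 4.08

4.08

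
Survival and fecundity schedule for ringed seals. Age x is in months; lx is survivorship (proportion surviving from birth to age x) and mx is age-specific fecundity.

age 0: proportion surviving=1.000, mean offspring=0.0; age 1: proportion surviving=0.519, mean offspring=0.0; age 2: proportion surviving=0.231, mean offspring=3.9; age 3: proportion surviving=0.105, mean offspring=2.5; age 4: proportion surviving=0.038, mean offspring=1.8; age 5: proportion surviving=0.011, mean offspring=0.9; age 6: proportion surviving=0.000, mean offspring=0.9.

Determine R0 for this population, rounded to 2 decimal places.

lx·mx by age: 0, 0, 0.9009, 0.2625, 0.0684, 0.0099, 0
R0 = Σ lx·mx = 1.2417 → 1.24

1.24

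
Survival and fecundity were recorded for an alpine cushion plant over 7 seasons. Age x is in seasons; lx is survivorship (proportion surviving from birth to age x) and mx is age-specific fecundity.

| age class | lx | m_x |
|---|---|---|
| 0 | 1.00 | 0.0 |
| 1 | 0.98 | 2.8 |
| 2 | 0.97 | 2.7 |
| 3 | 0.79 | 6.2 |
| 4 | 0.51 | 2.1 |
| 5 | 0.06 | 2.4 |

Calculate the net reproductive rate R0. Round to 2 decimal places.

lx·mx by age: 0, 2.744, 2.619, 4.898, 1.071, 0.144
R0 = Σ lx·mx = 11.476 → 11.48

11.48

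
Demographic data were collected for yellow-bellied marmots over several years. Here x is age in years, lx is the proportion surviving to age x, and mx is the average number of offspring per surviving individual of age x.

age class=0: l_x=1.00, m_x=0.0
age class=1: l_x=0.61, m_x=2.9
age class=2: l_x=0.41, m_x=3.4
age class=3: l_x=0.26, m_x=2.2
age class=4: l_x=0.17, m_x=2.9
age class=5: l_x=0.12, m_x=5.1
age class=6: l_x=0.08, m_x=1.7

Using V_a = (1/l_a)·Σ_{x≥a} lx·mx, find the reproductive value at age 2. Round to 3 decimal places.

7.822

lx·mx for x ≥ 2: 1.394, 0.572, 0.493, 0.612, 0.136 → sum = 3.207
V_2 = 3.207 / l_2 = 3.207 / 0.41 = 7.821951… → 7.822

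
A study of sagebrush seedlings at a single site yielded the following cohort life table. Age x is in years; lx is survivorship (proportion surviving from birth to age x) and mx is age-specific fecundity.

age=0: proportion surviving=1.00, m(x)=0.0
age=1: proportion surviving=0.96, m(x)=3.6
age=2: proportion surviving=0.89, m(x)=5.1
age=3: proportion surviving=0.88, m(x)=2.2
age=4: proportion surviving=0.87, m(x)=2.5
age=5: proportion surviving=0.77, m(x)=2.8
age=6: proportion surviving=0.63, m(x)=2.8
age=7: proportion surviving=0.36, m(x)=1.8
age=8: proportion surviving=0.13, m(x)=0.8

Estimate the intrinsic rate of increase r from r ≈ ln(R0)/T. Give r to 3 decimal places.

R0 = Σ lx·mx = 0 + 3.456 + 4.539 + 1.936 + 2.175 + 2.156 + 1.764 + 0.648 + 0.104 = 16.778
Σ x·lx·mx = 53.774; T = 53.774/16.778 = 3.20503…
r ≈ ln(R0)/T = ln(16.778)/3.20503… = 0.87989… → 0.880

0.880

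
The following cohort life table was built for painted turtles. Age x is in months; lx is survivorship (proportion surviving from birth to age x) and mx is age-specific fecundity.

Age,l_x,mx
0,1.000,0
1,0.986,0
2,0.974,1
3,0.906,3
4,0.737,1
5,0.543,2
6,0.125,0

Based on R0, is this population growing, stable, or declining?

R0 = Σ lx·mx = 0 + 0 + 0.974 + 2.718 + 0.737 + 1.086 + 0 = 5.515
R0 > 1, so the population is growing.

growing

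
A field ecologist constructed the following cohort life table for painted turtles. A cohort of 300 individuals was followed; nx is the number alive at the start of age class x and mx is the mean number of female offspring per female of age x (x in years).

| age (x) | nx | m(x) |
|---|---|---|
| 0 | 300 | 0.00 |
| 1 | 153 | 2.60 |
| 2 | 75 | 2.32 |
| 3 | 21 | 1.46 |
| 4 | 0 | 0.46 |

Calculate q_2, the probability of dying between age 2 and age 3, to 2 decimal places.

lx = nx/n0 = nx/300: 1, 0.51, 0.25, 0.07, 0
q_2 = (l_2 − l_3) / l_2 = (0.25 − 0.07) / 0.25
     = 0.18 / 0.25 = 0.72 → 0.72

0.72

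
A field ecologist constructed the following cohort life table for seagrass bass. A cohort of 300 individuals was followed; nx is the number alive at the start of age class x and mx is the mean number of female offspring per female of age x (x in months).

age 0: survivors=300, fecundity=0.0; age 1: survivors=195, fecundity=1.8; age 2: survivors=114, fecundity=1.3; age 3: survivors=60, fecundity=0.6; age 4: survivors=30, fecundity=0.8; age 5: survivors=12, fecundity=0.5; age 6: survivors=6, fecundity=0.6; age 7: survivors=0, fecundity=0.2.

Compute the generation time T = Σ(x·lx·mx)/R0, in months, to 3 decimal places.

1.588

lx = nx/n0 = nx/300: 1, 0.65, 0.38, 0.2, 0.1, 0.04, 0.02, 0
lx·mx: 0, 1.17, 0.494, 0.12, 0.08, 0.02, 0.012, 0 → R0 = 1.896
x·lx·mx: 0, 1.17, 0.988, 0.36, 0.32, 0.1, 0.072, 0 → Σ = 3.01
T = 3.01 / 1.896 = 1.587553… → 1.588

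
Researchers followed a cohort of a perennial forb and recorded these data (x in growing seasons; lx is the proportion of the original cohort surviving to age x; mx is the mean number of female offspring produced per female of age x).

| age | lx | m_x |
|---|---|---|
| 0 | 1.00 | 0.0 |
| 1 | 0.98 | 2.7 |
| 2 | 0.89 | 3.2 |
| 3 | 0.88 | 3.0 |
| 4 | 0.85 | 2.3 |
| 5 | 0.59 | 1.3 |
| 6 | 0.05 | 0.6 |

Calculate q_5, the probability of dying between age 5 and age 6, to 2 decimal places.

q_5 = (l_5 − l_6) / l_5 = (0.59 − 0.05) / 0.59
     = 0.54 / 0.59 = 0.915254… → 0.92

0.92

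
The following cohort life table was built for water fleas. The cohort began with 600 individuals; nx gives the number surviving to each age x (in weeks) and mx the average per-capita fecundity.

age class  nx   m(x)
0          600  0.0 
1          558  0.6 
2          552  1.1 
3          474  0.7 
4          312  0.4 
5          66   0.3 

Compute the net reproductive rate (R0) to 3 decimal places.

2.364

lx = nx/n0 = nx/600: 1, 0.93, 0.92, 0.79, 0.52, 0.11
lx·mx by age: 0, 0.558, 1.012, 0.553, 0.208, 0.033
R0 = Σ lx·mx = 2.364 → 2.364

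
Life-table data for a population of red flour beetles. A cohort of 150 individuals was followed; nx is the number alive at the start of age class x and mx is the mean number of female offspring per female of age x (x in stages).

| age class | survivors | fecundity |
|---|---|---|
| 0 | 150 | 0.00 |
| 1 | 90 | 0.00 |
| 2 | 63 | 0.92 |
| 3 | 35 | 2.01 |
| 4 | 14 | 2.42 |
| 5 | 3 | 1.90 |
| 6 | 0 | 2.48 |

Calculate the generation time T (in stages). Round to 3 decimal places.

2.924

lx = nx/n0 = nx/150: 1, 0.6, 0.42, 0.23333…, 0.09333…, 0.02, 0
lx·mx: 0, 0, 0.3864, 0.469…, 0.225867…, 0.038, 0 → R0 = 1.119267…
x·lx·mx: 0, 0, 0.7728, 1.407…, 0.903467…, 0.19, 0 → Σ = 3.273267…
T = 3.273267… / 1.119267… = 2.924474… → 2.924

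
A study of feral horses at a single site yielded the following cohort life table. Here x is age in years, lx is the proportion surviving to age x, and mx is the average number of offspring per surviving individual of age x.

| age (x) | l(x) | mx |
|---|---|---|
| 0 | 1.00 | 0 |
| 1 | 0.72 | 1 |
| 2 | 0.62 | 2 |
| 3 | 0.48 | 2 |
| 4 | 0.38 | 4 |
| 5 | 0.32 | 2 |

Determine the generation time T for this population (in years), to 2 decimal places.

3.02

lx·mx: 0, 0.72, 1.24, 0.96, 1.52, 0.64 → R0 = 5.08
x·lx·mx: 0, 0.72, 2.48, 2.88, 6.08, 3.2 → Σ = 15.36
T = 15.36 / 5.08 = 3.023622… → 3.02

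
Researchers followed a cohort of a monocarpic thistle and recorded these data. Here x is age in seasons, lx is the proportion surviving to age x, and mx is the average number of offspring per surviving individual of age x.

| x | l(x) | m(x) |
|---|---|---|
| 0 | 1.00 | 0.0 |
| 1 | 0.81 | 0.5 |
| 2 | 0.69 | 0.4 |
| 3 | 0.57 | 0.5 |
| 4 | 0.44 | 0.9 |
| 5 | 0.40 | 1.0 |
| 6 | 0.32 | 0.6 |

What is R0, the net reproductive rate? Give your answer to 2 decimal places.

1.95

lx·mx by age: 0, 0.405, 0.276, 0.285, 0.396, 0.4, 0.192
R0 = Σ lx·mx = 1.954 → 1.95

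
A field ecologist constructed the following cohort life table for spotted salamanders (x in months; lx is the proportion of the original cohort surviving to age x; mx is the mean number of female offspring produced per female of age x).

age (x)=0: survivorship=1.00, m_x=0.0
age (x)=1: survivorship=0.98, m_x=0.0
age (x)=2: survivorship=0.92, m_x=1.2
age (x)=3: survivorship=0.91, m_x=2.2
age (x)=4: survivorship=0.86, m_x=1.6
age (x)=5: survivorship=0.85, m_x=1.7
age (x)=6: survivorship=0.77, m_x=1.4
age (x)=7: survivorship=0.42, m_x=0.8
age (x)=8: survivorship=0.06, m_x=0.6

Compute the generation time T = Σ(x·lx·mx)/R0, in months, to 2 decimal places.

lx·mx: 0, 0, 1.104, 2.002, 1.376, 1.445, 1.078, 0.336, 0.036 → R0 = 7.377
x·lx·mx: 0, 0, 2.208, 6.006, 5.504, 7.225, 6.468, 2.352, 0.288 → Σ = 30.051
T = 30.051 / 7.377 = 4.073607… → 4.07

4.07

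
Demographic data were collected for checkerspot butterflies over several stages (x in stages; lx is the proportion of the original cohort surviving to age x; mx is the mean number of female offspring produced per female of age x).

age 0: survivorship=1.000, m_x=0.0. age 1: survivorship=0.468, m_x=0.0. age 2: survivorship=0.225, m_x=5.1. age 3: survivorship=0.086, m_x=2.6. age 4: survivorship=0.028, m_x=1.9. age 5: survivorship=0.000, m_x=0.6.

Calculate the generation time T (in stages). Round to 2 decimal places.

2.23

lx·mx: 0, 0, 1.1475, 0.2236, 0.0532, 0 → R0 = 1.4243
x·lx·mx: 0, 0, 2.295, 0.6708, 0.2128, 0 → Σ = 3.1786
T = 3.1786 / 1.4243 = 2.231693… → 2.23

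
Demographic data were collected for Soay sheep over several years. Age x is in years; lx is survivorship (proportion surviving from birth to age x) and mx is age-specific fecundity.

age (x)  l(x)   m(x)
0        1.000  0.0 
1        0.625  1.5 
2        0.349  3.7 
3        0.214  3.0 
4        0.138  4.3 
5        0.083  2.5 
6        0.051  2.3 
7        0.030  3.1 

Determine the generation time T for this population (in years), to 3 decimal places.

lx·mx: 0, 0.9375, 1.2913, 0.642, 0.5934, 0.2075, 0.1173, 0.093 → R0 = 3.882
x·lx·mx: 0, 0.9375, 2.5826, 1.926, 2.3736, 1.0375, 0.7038, 0.651 → Σ = 10.212
T = 10.212 / 3.882 = 2.630603… → 2.631

2.631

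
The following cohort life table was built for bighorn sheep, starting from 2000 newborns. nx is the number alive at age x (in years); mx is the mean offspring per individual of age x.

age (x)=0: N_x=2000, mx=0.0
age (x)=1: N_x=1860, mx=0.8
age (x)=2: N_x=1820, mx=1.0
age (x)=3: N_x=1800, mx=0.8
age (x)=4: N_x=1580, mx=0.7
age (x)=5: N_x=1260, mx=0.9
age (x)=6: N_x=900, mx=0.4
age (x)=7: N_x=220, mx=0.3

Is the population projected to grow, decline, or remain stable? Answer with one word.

growing

lx = nx/n0 = nx/2000: 1, 0.93, 0.91, 0.9, 0.79, 0.63, 0.45, 0.11
R0 = Σ lx·mx = 0 + 0.744 + 0.91 + 0.72 + 0.553 + 0.567 + 0.18 + 0.033 = 3.707
R0 > 1, so the population is growing.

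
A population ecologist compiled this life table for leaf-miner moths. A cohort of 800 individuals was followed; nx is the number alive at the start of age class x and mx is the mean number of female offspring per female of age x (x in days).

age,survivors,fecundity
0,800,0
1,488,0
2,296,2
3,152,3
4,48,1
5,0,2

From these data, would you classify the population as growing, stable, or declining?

lx = nx/n0 = nx/800: 1, 0.61, 0.37, 0.19, 0.06, 0
R0 = Σ lx·mx = 0 + 0 + 0.74 + 0.57 + 0.06 + 0 = 1.37
R0 > 1, so the population is growing.

growing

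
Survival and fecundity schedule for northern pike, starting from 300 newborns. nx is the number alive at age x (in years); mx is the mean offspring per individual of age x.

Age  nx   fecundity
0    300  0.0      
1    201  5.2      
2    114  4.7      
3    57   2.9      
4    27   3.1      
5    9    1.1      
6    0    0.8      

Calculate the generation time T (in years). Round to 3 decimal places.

1.629

lx = nx/n0 = nx/300: 1, 0.67, 0.38, 0.19, 0.09, 0.03, 0
lx·mx: 0, 3.484, 1.786, 0.551, 0.279, 0.033, 0 → R0 = 6.133
x·lx·mx: 0, 3.484, 3.572, 1.653, 1.116, 0.165, 0 → Σ = 9.99
T = 9.99 / 6.133 = 1.628893… → 1.629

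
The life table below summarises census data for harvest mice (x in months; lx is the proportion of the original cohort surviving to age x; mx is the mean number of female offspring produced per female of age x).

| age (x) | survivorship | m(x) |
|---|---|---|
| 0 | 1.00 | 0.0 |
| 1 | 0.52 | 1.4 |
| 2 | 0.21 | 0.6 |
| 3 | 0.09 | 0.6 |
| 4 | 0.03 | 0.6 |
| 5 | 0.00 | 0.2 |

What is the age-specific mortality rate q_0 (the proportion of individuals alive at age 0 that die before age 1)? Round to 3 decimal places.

q_0 = (l_0 − l_1) / l_0 = (1 − 0.52) / 1
     = 0.48 / 1 = 0.48 → 0.480

0.480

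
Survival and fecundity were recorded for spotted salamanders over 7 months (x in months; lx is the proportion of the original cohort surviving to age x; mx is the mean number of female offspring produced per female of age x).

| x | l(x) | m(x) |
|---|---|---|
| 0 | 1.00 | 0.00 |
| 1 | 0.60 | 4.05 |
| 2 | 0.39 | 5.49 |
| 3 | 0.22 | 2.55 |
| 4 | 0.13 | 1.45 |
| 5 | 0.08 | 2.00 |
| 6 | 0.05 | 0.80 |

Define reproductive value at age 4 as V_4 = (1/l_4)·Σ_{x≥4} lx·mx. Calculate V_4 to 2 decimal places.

2.99

lx·mx for x ≥ 4: 0.1885, 0.16, 0.04 → sum = 0.3885
V_4 = 0.3885 / l_4 = 0.3885 / 0.13 = 2.988462… → 2.99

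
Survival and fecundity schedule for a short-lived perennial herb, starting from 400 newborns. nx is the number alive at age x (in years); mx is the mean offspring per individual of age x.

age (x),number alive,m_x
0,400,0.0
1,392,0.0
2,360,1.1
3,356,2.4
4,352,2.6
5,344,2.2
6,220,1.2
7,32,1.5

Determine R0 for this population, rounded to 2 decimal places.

8.09

lx = nx/n0 = nx/400: 1, 0.98, 0.9, 0.89, 0.88, 0.86, 0.55, 0.08
lx·mx by age: 0, 0, 0.99, 2.136, 2.288, 1.892, 0.66, 0.12
R0 = Σ lx·mx = 8.086 → 8.09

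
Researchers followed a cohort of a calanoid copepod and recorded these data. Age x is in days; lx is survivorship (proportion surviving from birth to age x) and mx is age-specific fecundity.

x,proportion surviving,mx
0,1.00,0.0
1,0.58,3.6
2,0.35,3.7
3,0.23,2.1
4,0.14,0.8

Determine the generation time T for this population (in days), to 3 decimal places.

1.653

lx·mx: 0, 2.088, 1.295, 0.483, 0.112 → R0 = 3.978
x·lx·mx: 0, 2.088, 2.59, 1.449, 0.448 → Σ = 6.575
T = 6.575 / 3.978 = 1.652841… → 1.653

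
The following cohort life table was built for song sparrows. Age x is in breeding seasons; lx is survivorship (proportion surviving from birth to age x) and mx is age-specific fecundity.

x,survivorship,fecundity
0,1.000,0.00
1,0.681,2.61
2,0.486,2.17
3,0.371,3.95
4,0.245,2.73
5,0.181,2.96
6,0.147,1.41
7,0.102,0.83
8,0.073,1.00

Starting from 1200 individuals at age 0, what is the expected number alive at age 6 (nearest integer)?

Expected survivors = N0 · l_6 = 1200 × 0.147 = 176.4 → 176

176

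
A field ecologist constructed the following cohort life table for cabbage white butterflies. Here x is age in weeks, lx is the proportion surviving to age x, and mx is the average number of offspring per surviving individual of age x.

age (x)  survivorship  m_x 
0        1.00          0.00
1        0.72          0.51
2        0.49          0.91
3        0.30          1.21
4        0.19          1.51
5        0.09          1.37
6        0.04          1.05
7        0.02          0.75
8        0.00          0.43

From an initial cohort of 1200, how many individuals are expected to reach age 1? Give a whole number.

864

Expected survivors = N0 · l_1 = 1200 × 0.72 = 864 → 864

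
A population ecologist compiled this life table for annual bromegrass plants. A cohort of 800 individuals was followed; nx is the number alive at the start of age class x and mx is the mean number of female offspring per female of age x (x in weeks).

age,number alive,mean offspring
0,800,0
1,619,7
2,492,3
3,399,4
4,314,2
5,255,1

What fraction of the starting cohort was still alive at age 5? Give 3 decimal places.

0.319

l_5 = n_5/n_0 = 255/800 = 0.31875 → 0.319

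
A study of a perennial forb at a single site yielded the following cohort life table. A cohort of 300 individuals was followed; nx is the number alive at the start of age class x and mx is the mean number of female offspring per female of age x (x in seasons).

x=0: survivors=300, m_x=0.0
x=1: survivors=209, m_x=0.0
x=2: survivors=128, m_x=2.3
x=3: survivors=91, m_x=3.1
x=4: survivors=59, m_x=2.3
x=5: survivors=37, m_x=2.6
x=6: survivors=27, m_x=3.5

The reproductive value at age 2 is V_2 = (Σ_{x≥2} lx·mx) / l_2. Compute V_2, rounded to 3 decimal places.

7.054

lx = nx/n0 = nx/300: 1, 0.69667…, 0.42667…, 0.30333…, 0.19667…, 0.12333…, 0.09
lx·mx for x ≥ 2: 0.981333…, 0.940333…, 0.452333…, 0.320667…, 0.315 → sum = 3.009667…
V_2 = 3.009667… / l_2 = 3.009667… / 0.426667… = 7.053906… → 7.054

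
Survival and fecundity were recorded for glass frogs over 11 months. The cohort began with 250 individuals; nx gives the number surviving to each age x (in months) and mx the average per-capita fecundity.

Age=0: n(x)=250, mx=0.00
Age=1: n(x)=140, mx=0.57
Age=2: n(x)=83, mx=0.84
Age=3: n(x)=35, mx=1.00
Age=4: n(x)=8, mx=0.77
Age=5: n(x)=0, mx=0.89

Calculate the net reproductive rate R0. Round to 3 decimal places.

lx = nx/n0 = nx/250: 1, 0.56, 0.332, 0.14, 0.032, 0
lx·mx by age: 0, 0.3192, 0.27888, 0.14, 0.02464, 0
R0 = Σ lx·mx = 0.76272 → 0.763

0.763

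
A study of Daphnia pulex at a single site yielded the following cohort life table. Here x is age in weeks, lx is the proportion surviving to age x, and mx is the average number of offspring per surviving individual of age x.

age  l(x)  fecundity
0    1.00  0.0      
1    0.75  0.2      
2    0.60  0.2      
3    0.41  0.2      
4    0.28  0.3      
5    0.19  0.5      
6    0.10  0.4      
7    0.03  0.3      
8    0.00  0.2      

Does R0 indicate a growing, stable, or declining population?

R0 = Σ lx·mx = 0 + 0.15 + 0.12 + 0.082 + 0.084 + 0.095 + 0.04 + 0.009 + 0 = 0.58
R0 < 1, so the population is declining.

declining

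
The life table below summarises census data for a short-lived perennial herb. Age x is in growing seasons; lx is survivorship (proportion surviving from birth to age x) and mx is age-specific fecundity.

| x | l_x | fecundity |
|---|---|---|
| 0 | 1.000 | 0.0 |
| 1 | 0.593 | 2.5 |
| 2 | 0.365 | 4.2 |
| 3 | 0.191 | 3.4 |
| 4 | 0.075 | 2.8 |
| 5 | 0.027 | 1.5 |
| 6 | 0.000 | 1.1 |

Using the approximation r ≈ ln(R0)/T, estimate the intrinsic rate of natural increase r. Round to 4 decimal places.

R0 = Σ lx·mx = 0 + 1.4825 + 1.533 + 0.6494 + 0.21 + 0.0405 + 0 = 3.9154
Σ x·lx·mx = 7.5392; T = 7.5392/3.9154 = 1.92552…
r ≈ ln(R0)/T = ln(3.9154)/1.92552… = 0.708855… → 0.7089

0.7089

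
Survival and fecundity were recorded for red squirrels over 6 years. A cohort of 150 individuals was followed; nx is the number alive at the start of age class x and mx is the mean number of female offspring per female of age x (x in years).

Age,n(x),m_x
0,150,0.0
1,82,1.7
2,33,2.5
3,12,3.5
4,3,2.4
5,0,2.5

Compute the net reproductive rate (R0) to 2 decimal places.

lx = nx/n0 = nx/150: 1, 0.54667…, 0.22, 0.08, 0.02, 0
lx·mx by age: 0, 0.929333…, 0.55, 0.28, 0.048, 0
R0 = Σ lx·mx = 1.807333… → 1.81

1.81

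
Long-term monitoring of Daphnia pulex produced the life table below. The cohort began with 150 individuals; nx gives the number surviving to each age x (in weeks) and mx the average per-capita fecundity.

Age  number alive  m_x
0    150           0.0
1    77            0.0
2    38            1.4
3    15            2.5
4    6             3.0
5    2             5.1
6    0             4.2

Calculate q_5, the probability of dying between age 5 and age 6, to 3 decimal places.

lx = nx/n0 = nx/150: 1, 0.51333…, 0.25333…, 0.1, 0.04, 0.01333…, 0
q_5 = (l_5 − l_6) / l_5 = (0.013333… − 0) / 0.013333…
     = 0.013333… / 0.013333… = 1 → 1.000

1.000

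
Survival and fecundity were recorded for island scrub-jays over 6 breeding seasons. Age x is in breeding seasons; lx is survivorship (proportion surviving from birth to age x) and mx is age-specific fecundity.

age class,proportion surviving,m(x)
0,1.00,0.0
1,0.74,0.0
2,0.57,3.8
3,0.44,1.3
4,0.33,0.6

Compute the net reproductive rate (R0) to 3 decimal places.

lx·mx by age: 0, 0, 2.166, 0.572, 0.198
R0 = Σ lx·mx = 2.936 → 2.936

2.936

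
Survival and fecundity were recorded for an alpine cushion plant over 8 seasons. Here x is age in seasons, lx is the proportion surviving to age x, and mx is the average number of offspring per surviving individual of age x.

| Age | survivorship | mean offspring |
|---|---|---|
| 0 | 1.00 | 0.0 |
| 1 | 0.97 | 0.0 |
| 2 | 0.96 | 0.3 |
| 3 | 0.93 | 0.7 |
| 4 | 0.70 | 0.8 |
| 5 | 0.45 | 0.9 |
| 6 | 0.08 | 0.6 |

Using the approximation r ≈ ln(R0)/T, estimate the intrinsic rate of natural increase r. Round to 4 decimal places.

0.1844

R0 = Σ lx·mx = 0 + 0 + 0.288 + 0.651 + 0.56 + 0.405 + 0.048 = 1.952
Σ x·lx·mx = 7.082; T = 7.082/1.952 = 3.62807…
r ≈ ln(R0)/T = ln(1.952)/3.62807… = 0.184355… → 0.1844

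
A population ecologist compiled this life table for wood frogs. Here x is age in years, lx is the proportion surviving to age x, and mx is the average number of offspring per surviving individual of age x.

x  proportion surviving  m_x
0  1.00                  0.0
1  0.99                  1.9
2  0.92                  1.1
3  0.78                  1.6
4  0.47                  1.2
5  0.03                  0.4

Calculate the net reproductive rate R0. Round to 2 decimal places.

4.72

lx·mx by age: 0, 1.881, 1.012, 1.248, 0.564, 0.012
R0 = Σ lx·mx = 4.717 → 4.72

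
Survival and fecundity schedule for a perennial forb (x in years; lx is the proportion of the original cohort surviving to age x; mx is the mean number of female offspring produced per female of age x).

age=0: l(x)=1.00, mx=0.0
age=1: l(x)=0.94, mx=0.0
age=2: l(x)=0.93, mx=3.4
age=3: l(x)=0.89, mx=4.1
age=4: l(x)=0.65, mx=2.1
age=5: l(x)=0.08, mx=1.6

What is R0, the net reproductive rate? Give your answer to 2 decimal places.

8.30

lx·mx by age: 0, 0, 3.162, 3.649, 1.365, 0.128
R0 = Σ lx·mx = 8.304 → 8.30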